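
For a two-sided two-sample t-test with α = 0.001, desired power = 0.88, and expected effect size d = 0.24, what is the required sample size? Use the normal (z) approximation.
n = 693 per group

Sample size formula (two-sample t-test, normal approximation):
n = 2 · ((z_{α/2} + z_β) / d)²

z_{α/2} = 3.291 (for α = 0.001, two-sided)
z_β = 1.175 (for power = 0.88)
d = 0.24

n = 2 · ((3.291 + 1.175) / 0.24)²
n = 2 · (18.608)²
n ≈ 692.52
Round up to the next whole number: n = 693 per group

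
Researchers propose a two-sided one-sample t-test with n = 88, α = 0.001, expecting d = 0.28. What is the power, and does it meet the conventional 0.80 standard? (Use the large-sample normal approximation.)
Power ≈ 0.25; the study is underpowered (power < 0.80)

Power calculation (one-sample t-test, normal approximation):
z_β = d · √n - z_{α/2}
z_β = 0.28 · √88 - 3.291
z_β = 0.28 · 9.381 - 3.291
z_β = -0.664

Power = Φ(z_β) = Φ(-0.664) ≈ 0.253

Effect size d = 0.28 is small by Cohen's convention (0.2/0.5/0.8).

Threshold: power ≥ 0.80 is conventionally adequate.
Power ≈ 0.25 → the study is underpowered (power < 0.80).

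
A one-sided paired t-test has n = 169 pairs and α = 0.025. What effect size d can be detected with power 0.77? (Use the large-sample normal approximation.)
d ≈ 0.21

Minimum detectable effect (paired t-test, normal approximation):
d = (z_α + z_β) / √n
d = (1.960 + 0.739) / √169
d = 2.699 / 13.000
d ≈ 0.21

By Cohen's convention (0.2 small / 0.5 medium / 0.8 large): small effect.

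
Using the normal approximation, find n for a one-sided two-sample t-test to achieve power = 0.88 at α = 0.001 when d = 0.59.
n = 105 per group

Sample size formula (two-sample t-test, normal approximation):
n = 2 · ((z_α + z_β) / d)²

z_α = 3.090 (for α = 0.001, one-sided)
z_β = 1.175 (for power = 0.88)
d = 0.59

n = 2 · ((3.090 + 1.175) / 0.59)²
n = 2 · (7.229)²
n ≈ 104.52
Round up to the next whole number: n = 105 per group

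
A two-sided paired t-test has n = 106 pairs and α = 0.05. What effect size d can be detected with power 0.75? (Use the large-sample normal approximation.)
d ≈ 0.26

Minimum detectable effect (paired t-test, normal approximation):
d = (z_{α/2} + z_β) / √n
d = (1.960 + 0.674) / √106
d = 2.634 / 10.296
d ≈ 0.26

By Cohen's convention (0.2 small / 0.5 medium / 0.8 large): small effect.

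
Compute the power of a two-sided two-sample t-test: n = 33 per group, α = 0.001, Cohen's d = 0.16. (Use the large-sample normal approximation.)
Power ≈ 0.00

Power calculation (two-sample t-test, normal approximation):
z_β = d · √(n/2) - z_{α/2}
z_β = 0.16 · √(33/2) - 3.291
z_β = 0.16 · 4.062 - 3.291
z_β = -2.641

Power = Φ(z_β) = Φ(-2.641) ≈ 0.004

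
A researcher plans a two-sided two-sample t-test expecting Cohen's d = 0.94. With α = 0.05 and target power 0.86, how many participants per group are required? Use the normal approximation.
n = 21 per group

Sample size formula (two-sample t-test, normal approximation):
n = 2 · ((z_{α/2} + z_β) / d)²

z_{α/2} = 1.960 (for α = 0.05, two-sided)
z_β = 1.080 (for power = 0.86)
d = 0.94

n = 2 · ((1.960 + 1.080) / 0.94)²
n = 2 · (3.234)²
n ≈ 20.92
Round up to the next whole number: n = 21 per group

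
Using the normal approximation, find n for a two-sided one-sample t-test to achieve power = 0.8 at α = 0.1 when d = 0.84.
n = 9

Sample size formula (one-sample t-test, normal approximation):
n = ((z_{α/2} + z_β) / d)²

z_{α/2} = 1.645 (for α = 0.1, two-sided)
z_β = 0.842 (for power = 0.8)
d = 0.84

n = ((1.645 + 0.842) / 0.84)²
n = (2.961)²
n ≈ 8.77
Round up to the next whole number: n = 9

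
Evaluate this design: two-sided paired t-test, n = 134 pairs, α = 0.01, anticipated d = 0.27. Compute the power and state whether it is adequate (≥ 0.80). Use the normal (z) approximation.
Power ≈ 0.71; the study is underpowered (power < 0.80)

Power calculation (paired t-test, normal approximation):
z_β = d · √n - z_{α/2}
z_β = 0.27 · √134 - 2.576
z_β = 0.27 · 11.576 - 2.576
z_β = 0.550

Power = Φ(z_β) = Φ(0.550) ≈ 0.709

Effect size d = 0.27 is small by Cohen's convention (0.2/0.5/0.8).

Threshold: power ≥ 0.80 is conventionally adequate.
Power ≈ 0.71 → the study is underpowered (power < 0.80).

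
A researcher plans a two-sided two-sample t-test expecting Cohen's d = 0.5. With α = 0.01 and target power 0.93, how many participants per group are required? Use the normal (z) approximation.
n = 132 per group

Sample size formula (two-sample t-test, normal approximation):
n = 2 · ((z_{α/2} + z_β) / d)²

z_{α/2} = 2.576 (for α = 0.01, two-sided)
z_β = 1.476 (for power = 0.93)
d = 0.5

n = 2 · ((2.576 + 1.476) / 0.5)²
n = 2 · (8.104)²
n ≈ 131.35
Round up to the next whole number: n = 132 per group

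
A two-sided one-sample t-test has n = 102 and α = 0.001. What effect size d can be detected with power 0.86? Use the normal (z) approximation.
d ≈ 0.43

Minimum detectable effect (one-sample t-test, normal approximation):
d = (z_{α/2} + z_β) / √n
d = (3.291 + 1.080) / √102
d = 4.371 / 10.100
d ≈ 0.43

By Cohen's convention (0.2 small / 0.5 medium / 0.8 large): small effect.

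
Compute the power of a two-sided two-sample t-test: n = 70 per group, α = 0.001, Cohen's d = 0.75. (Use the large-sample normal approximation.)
Power ≈ 0.87

Power calculation (two-sample t-test, normal approximation):
z_β = d · √(n/2) - z_{α/2}
z_β = 0.75 · √(70/2) - 3.291
z_β = 0.75 · 5.916 - 3.291
z_β = 1.147

Power = Φ(z_β) = Φ(1.147) ≈ 0.874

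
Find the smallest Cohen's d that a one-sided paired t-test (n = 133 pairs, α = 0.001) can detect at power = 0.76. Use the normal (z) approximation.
d ≈ 0.33

Minimum detectable effect (paired t-test, normal approximation):
d = (z_α + z_β) / √n
d = (3.090 + 0.706) / √133
d = 3.797 / 11.533
d ≈ 0.33

By Cohen's convention (0.2 small / 0.5 medium / 0.8 large): small effect.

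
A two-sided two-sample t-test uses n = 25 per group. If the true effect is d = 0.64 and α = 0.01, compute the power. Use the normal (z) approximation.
Power ≈ 0.38

Power calculation (two-sample t-test, normal approximation):
z_β = d · √(n/2) - z_{α/2}
z_β = 0.64 · √(25/2) - 2.576
z_β = 0.64 · 3.536 - 2.576
z_β = -0.313

Power = Φ(z_β) = Φ(-0.313) ≈ 0.377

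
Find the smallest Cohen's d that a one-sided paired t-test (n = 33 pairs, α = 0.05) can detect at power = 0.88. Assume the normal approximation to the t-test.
d ≈ 0.49

Minimum detectable effect (paired t-test, normal approximation):
d = (z_α + z_β) / √n
d = (1.645 + 1.175) / √33
d = 2.820 / 5.745
d ≈ 0.49

By Cohen's convention (0.2 small / 0.5 medium / 0.8 large): small effect.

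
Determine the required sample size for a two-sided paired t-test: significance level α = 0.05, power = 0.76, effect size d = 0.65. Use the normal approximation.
n = 17 pairs

Sample size formula (paired t-test, normal approximation):
n = ((z_{α/2} + z_β) / d)²

z_{α/2} = 1.960 (for α = 0.05, two-sided)
z_β = 0.706 (for power = 0.76)
d = 0.65

n = ((1.960 + 0.706) / 0.65)²
n = (4.102)²
n ≈ 16.83
Round up to the next whole number: n = 17 pairs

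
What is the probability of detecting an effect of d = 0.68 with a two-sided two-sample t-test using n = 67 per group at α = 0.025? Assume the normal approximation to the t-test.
Power ≈ 0.95

Power calculation (two-sample t-test, normal approximation):
z_β = d · √(n/2) - z_{α/2}
z_β = 0.68 · √(67/2) - 2.241
z_β = 0.68 · 5.788 - 2.241
z_β = 1.694

Power = Φ(z_β) = Φ(1.694) ≈ 0.955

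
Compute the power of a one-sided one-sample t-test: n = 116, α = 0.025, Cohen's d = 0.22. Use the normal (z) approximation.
Power ≈ 0.66

Power calculation (one-sample t-test, normal approximation):
z_β = d · √n - z_α
z_β = 0.22 · √116 - 1.960
z_β = 0.22 · 10.770 - 1.960
z_β = 0.410

Power = Φ(z_β) = Φ(0.410) ≈ 0.659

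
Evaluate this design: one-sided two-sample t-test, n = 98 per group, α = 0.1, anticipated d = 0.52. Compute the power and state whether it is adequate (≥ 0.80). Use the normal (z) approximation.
Power ≈ 0.99; the study is adequately powered (power ≥ 0.80)

Power calculation (two-sample t-test, normal approximation):
z_β = d · √(n/2) - z_α
z_β = 0.52 · √(98/2) - 1.282
z_β = 0.52 · 7.000 - 1.282
z_β = 2.358

Power = Φ(z_β) = Φ(2.358) ≈ 0.991

Effect size d = 0.52 is medium by Cohen's convention (0.2/0.5/0.8).

Threshold: power ≥ 0.80 is conventionally adequate.
Power ≈ 0.99 → the study is adequately powered (power ≥ 0.80).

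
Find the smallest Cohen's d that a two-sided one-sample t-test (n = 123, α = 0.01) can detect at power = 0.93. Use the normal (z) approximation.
d ≈ 0.37

Minimum detectable effect (one-sample t-test, normal approximation):
d = (z_{α/2} + z_β) / √n
d = (2.576 + 1.476) / √123
d = 4.052 / 11.091
d ≈ 0.37

By Cohen's convention (0.2 small / 0.5 medium / 0.8 large): small effect.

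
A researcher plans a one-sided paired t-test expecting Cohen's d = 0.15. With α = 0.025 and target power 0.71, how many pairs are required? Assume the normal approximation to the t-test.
n = 281 pairs

Sample size formula (paired t-test, normal approximation):
n = ((z_α + z_β) / d)²

z_α = 1.960 (for α = 0.025, one-sided)
z_β = 0.553 (for power = 0.71)
d = 0.15

n = ((1.960 + 0.553) / 0.15)²
n = (16.753)²
n ≈ 280.66
Round up to the next whole number: n = 281 pairs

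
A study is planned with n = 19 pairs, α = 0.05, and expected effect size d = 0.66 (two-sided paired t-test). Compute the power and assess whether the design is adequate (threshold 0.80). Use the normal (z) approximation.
Power ≈ 0.82; the study is adequately powered (power ≥ 0.80)

Power calculation (paired t-test, normal approximation):
z_β = d · √n - z_{α/2}
z_β = 0.66 · √19 - 1.960
z_β = 0.66 · 4.359 - 1.960
z_β = 0.917

Power = Φ(z_β) = Φ(0.917) ≈ 0.820

Effect size d = 0.66 is medium by Cohen's convention (0.2/0.5/0.8).

Threshold: power ≥ 0.80 is conventionally adequate.
Power ≈ 0.82 → the study is adequately powered (power ≥ 0.80).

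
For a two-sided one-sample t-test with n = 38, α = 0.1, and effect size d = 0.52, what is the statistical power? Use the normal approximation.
Power ≈ 0.94

Power calculation (one-sample t-test, normal approximation):
z_β = d · √n - z_{α/2}
z_β = 0.52 · √38 - 1.645
z_β = 0.52 · 6.164 - 1.645
z_β = 1.561

Power = Φ(z_β) = Φ(1.561) ≈ 0.941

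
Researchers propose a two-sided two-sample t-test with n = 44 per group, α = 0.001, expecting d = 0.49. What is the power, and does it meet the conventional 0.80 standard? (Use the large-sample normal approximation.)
Power ≈ 0.16; the study is underpowered (power < 0.80)

Power calculation (two-sample t-test, normal approximation):
z_β = d · √(n/2) - z_{α/2}
z_β = 0.49 · √(44/2) - 3.291
z_β = 0.49 · 4.690 - 3.291
z_β = -0.992

Power = Φ(z_β) = Φ(-0.992) ≈ 0.161

Effect size d = 0.49 is small by Cohen's convention (0.2/0.5/0.8).

Threshold: power ≥ 0.80 is conventionally adequate.
Power ≈ 0.16 → the study is underpowered (power < 0.80).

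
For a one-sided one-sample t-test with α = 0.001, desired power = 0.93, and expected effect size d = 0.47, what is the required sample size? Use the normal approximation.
n = 95

Sample size formula (one-sample t-test, normal approximation):
n = ((z_α + z_β) / d)²

z_α = 3.090 (for α = 0.001, one-sided)
z_β = 1.476 (for power = 0.93)
d = 0.47

n = ((3.090 + 1.476) / 0.47)²
n = (9.715)²
n ≈ 94.38
Round up to the next whole number: n = 95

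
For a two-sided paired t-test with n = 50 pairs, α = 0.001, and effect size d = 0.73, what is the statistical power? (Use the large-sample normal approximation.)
Power ≈ 0.97

Power calculation (paired t-test, normal approximation):
z_β = d · √n - z_{α/2}
z_β = 0.73 · √50 - 3.291
z_β = 0.73 · 7.071 - 3.291
z_β = 1.871

Power = Φ(z_β) = Φ(1.871) ≈ 0.969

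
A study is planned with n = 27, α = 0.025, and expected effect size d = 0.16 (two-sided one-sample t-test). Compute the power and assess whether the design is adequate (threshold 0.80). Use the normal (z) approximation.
Power ≈ 0.08; the study is underpowered (power < 0.80)

Power calculation (one-sample t-test, normal approximation):
z_β = d · √n - z_{α/2}
z_β = 0.16 · √27 - 2.241
z_β = 0.16 · 5.196 - 2.241
z_β = -1.410

Power = Φ(z_β) = Φ(-1.410) ≈ 0.079

Effect size d = 0.16 is very small by Cohen's convention (0.2/0.5/0.8).

Threshold: power ≥ 0.80 is conventionally adequate.
Power ≈ 0.08 → the study is underpowered (power < 0.80).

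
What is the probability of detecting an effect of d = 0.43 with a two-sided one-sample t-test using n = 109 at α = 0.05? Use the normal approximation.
Power ≈ 0.99

Power calculation (one-sample t-test, normal approximation):
z_β = d · √n - z_{α/2}
z_β = 0.43 · √109 - 1.960
z_β = 0.43 · 10.440 - 1.960
z_β = 2.529

Power = Φ(z_β) = Φ(2.529) ≈ 0.994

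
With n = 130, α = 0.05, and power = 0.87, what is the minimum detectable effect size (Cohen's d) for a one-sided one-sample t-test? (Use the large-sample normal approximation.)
d ≈ 0.24

Minimum detectable effect (one-sample t-test, normal approximation):
d = (z_α + z_β) / √n
d = (1.645 + 1.126) / √130
d = 2.771 / 11.402
d ≈ 0.24

By Cohen's convention (0.2 small / 0.5 medium / 0.8 large): small effect.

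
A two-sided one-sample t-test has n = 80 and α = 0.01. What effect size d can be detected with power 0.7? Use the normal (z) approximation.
d ≈ 0.35

Minimum detectable effect (one-sample t-test, normal approximation):
d = (z_{α/2} + z_β) / √n
d = (2.576 + 0.524) / √80
d = 3.100 / 8.944
d ≈ 0.35

By Cohen's convention (0.2 small / 0.5 medium / 0.8 large): small effect.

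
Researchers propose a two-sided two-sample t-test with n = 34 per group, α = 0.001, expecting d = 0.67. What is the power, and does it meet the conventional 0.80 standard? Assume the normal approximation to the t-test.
Power ≈ 0.30; the study is underpowered (power < 0.80)

Power calculation (two-sample t-test, normal approximation):
z_β = d · √(n/2) - z_{α/2}
z_β = 0.67 · √(34/2) - 3.291
z_β = 0.67 · 4.123 - 3.291
z_β = -0.528

Power = Φ(z_β) = Φ(-0.528) ≈ 0.299

Effect size d = 0.67 is medium by Cohen's convention (0.2/0.5/0.8).

Threshold: power ≥ 0.80 is conventionally adequate.
Power ≈ 0.30 → the study is underpowered (power < 0.80).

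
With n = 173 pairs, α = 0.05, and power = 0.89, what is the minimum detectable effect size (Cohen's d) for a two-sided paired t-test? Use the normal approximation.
d ≈ 0.24

Minimum detectable effect (paired t-test, normal approximation):
d = (z_{α/2} + z_β) / √n
d = (1.960 + 1.227) / √173
d = 3.186 / 13.153
d ≈ 0.24

By Cohen's convention (0.2 small / 0.5 medium / 0.8 large): small effect.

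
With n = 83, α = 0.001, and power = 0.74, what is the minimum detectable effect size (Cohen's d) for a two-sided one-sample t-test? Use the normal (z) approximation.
d ≈ 0.43

Minimum detectable effect (one-sample t-test, normal approximation):
d = (z_{α/2} + z_β) / √n
d = (3.291 + 0.643) / √83
d = 3.934 / 9.110
d ≈ 0.43

By Cohen's convention (0.2 small / 0.5 medium / 0.8 large): small effect.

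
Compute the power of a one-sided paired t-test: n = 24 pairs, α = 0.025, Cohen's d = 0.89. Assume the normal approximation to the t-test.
Power ≈ 0.99

Power calculation (paired t-test, normal approximation):
z_β = d · √n - z_α
z_β = 0.89 · √24 - 1.960
z_β = 0.89 · 4.899 - 1.960
z_β = 2.400

Power = Φ(z_β) = Φ(2.400) ≈ 0.992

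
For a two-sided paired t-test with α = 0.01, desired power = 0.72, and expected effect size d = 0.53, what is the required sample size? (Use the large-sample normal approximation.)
n = 36 pairs

Sample size formula (paired t-test, normal approximation):
n = ((z_{α/2} + z_β) / d)²

z_{α/2} = 2.576 (for α = 0.01, two-sided)
z_β = 0.583 (for power = 0.72)
d = 0.53

n = ((2.576 + 0.583) / 0.53)²
n = (5.960)²
n ≈ 35.52
Round up to the next whole number: n = 36 pairs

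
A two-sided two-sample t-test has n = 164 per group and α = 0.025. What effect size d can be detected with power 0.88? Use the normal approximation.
d ≈ 0.38

Minimum detectable effect (two-sample t-test, normal approximation):
d = (z_{α/2} + z_β) / √(n/2)
d = (2.241 + 1.175) / √(164/2)
d = 3.416 / 9.055
d ≈ 0.38

By Cohen's convention (0.2 small / 0.5 medium / 0.8 large): small effect.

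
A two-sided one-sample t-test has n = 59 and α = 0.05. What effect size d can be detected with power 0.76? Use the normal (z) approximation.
d ≈ 0.35

Minimum detectable effect (one-sample t-test, normal approximation):
d = (z_{α/2} + z_β) / √n
d = (1.960 + 0.706) / √59
d = 2.666 / 7.681
d ≈ 0.35

By Cohen's convention (0.2 small / 0.5 medium / 0.8 large): small effect.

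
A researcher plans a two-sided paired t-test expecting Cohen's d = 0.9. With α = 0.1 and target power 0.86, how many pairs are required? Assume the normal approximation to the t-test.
n = 10 pairs

Sample size formula (paired t-test, normal approximation):
n = ((z_{α/2} + z_β) / d)²

z_{α/2} = 1.645 (for α = 0.1, two-sided)
z_β = 1.080 (for power = 0.86)
d = 0.9

n = ((1.645 + 1.080) / 0.9)²
n = (3.028)²
n ≈ 9.17
Round up to the next whole number: n = 10 pairs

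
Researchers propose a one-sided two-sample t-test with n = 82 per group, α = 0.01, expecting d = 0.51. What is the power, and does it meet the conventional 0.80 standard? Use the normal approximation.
Power ≈ 0.83; the study is adequately powered (power ≥ 0.80)

Power calculation (two-sample t-test, normal approximation):
z_β = d · √(n/2) - z_α
z_β = 0.51 · √(82/2) - 2.326
z_β = 0.51 · 6.403 - 2.326
z_β = 0.939

Power = Φ(z_β) = Φ(0.939) ≈ 0.826

Effect size d = 0.51 is medium by Cohen's convention (0.2/0.5/0.8).

Threshold: power ≥ 0.80 is conventionally adequate.
Power ≈ 0.83 → the study is adequately powered (power ≥ 0.80).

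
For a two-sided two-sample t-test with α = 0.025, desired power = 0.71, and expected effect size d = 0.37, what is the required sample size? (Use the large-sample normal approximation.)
n = 115 per group

Sample size formula (two-sample t-test, normal approximation):
n = 2 · ((z_{α/2} + z_β) / d)²

z_{α/2} = 2.241 (for α = 0.025, two-sided)
z_β = 0.553 (for power = 0.71)
d = 0.37

n = 2 · ((2.241 + 0.553) / 0.37)²
n = 2 · (7.551)²
n ≈ 114.04
Round up to the next whole number: n = 115 per group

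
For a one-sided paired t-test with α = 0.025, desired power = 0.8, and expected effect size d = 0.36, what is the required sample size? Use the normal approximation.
n = 61 pairs

Sample size formula (paired t-test, normal approximation):
n = ((z_α + z_β) / d)²

z_α = 1.960 (for α = 0.025, one-sided)
z_β = 0.842 (for power = 0.8)
d = 0.36

n = ((1.960 + 0.842) / 0.36)²
n = (7.783)²
n ≈ 60.58
Round up to the next whole number: n = 61 pairs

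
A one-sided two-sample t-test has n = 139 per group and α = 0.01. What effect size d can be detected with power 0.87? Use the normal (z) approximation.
d ≈ 0.41

Minimum detectable effect (two-sample t-test, normal approximation):
d = (z_α + z_β) / √(n/2)
d = (2.326 + 1.126) / √(139/2)
d = 3.453 / 8.337
d ≈ 0.41

By Cohen's convention (0.2 small / 0.5 medium / 0.8 large): small effect.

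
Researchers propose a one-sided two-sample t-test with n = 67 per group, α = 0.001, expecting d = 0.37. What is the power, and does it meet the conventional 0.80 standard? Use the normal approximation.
Power ≈ 0.17; the study is underpowered (power < 0.80)

Power calculation (two-sample t-test, normal approximation):
z_β = d · √(n/2) - z_α
z_β = 0.37 · √(67/2) - 3.090
z_β = 0.37 · 5.788 - 3.090
z_β = -0.949

Power = Φ(z_β) = Φ(-0.949) ≈ 0.171

Effect size d = 0.37 is small by Cohen's convention (0.2/0.5/0.8).

Threshold: power ≥ 0.80 is conventionally adequate.
Power ≈ 0.17 → the study is underpowered (power < 0.80).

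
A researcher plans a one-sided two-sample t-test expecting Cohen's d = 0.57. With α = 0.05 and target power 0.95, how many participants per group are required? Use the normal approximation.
n = 67 per group

Sample size formula (two-sample t-test, normal approximation):
n = 2 · ((z_α + z_β) / d)²

z_α = 1.645 (for α = 0.05, one-sided)
z_β = 1.645 (for power = 0.95)
d = 0.57

n = 2 · ((1.645 + 1.645) / 0.57)²
n = 2 · (5.772)²
n ≈ 66.63
Round up to the next whole number: n = 67 per group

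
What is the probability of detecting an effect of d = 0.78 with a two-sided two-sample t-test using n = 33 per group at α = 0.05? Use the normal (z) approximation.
Power ≈ 0.89

Power calculation (two-sample t-test, normal approximation):
z_β = d · √(n/2) - z_{α/2}
z_β = 0.78 · √(33/2) - 1.960
z_β = 0.78 · 4.062 - 1.960
z_β = 1.208

Power = Φ(z_β) = Φ(1.208) ≈ 0.887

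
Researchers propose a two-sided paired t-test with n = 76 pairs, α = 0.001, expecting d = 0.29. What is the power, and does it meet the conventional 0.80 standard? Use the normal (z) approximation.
Power ≈ 0.22; the study is underpowered (power < 0.80)

Power calculation (paired t-test, normal approximation):
z_β = d · √n - z_{α/2}
z_β = 0.29 · √76 - 3.291
z_β = 0.29 · 8.718 - 3.291
z_β = -0.762

Power = Φ(z_β) = Φ(-0.762) ≈ 0.223

Effect size d = 0.29 is small by Cohen's convention (0.2/0.5/0.8).

Threshold: power ≥ 0.80 is conventionally adequate.
Power ≈ 0.22 → the study is underpowered (power < 0.80).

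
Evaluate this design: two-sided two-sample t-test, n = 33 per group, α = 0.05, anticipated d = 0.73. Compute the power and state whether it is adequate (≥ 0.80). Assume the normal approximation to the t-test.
Power ≈ 0.84; the study is adequately powered (power ≥ 0.80)

Power calculation (two-sample t-test, normal approximation):
z_β = d · √(n/2) - z_{α/2}
z_β = 0.73 · √(33/2) - 1.960
z_β = 0.73 · 4.062 - 1.960
z_β = 1.005

Power = Φ(z_β) = Φ(1.005) ≈ 0.843

Effect size d = 0.73 is medium by Cohen's convention (0.2/0.5/0.8).

Threshold: power ≥ 0.80 is conventionally adequate.
Power ≈ 0.84 → the study is adequately powered (power ≥ 0.80).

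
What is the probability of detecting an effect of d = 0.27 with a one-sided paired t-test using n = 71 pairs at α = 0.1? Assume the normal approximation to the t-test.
Power ≈ 0.84

Power calculation (paired t-test, normal approximation):
z_β = d · √n - z_α
z_β = 0.27 · √71 - 1.282
z_β = 0.27 · 8.426 - 1.282
z_β = 0.994

Power = Φ(z_β) = Φ(0.994) ≈ 0.840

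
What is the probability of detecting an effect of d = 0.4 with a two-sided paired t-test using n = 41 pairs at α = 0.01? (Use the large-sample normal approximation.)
Power ≈ 0.49

Power calculation (paired t-test, normal approximation):
z_β = d · √n - z_{α/2}
z_β = 0.4 · √41 - 2.576
z_β = 0.4 · 6.403 - 2.576
z_β = -0.015

Power = Φ(z_β) = Φ(-0.015) ≈ 0.494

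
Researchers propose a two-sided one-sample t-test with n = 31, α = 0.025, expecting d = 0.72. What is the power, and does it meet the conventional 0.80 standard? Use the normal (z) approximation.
Power ≈ 0.96; the study is adequately powered (power ≥ 0.80)

Power calculation (one-sample t-test, normal approximation):
z_β = d · √n - z_{α/2}
z_β = 0.72 · √31 - 2.241
z_β = 0.72 · 5.568 - 2.241
z_β = 1.767

Power = Φ(z_β) = Φ(1.767) ≈ 0.961

Effect size d = 0.72 is medium by Cohen's convention (0.2/0.5/0.8).

Threshold: power ≥ 0.80 is conventionally adequate.
Power ≈ 0.96 → the study is adequately powered (power ≥ 0.80).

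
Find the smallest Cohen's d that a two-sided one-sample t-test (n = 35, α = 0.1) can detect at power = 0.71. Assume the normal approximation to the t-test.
d ≈ 0.37

Minimum detectable effect (one-sample t-test, normal approximation):
d = (z_{α/2} + z_β) / √n
d = (1.645 + 0.553) / √35
d = 2.198 / 5.916
d ≈ 0.37

By Cohen's convention (0.2 small / 0.5 medium / 0.8 large): small effect.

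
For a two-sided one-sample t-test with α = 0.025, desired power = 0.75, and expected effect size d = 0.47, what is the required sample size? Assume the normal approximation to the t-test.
n = 39

Sample size formula (one-sample t-test, normal approximation):
n = ((z_{α/2} + z_β) / d)²

z_{α/2} = 2.241 (for α = 0.025, two-sided)
z_β = 0.674 (for power = 0.75)
d = 0.47

n = ((2.241 + 0.674) / 0.47)²
n = (6.202)²
n ≈ 38.46
Round up to the next whole number: n = 39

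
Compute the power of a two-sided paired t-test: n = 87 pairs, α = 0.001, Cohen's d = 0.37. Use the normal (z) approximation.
Power ≈ 0.56

Power calculation (paired t-test, normal approximation):
z_β = d · √n - z_{α/2}
z_β = 0.37 · √87 - 3.291
z_β = 0.37 · 9.327 - 3.291
z_β = 0.161

Power = Φ(z_β) = Φ(0.161) ≈ 0.564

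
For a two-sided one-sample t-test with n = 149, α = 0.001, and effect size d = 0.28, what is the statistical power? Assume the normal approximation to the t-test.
Power ≈ 0.55

Power calculation (one-sample t-test, normal approximation):
z_β = d · √n - z_{α/2}
z_β = 0.28 · √149 - 3.291
z_β = 0.28 · 12.207 - 3.291
z_β = 0.127

Power = Φ(z_β) = Φ(0.127) ≈ 0.551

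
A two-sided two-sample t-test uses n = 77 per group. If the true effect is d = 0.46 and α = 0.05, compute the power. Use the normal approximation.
Power ≈ 0.81

Power calculation (two-sample t-test, normal approximation):
z_β = d · √(n/2) - z_{α/2}
z_β = 0.46 · √(77/2) - 1.960
z_β = 0.46 · 6.205 - 1.960
z_β = 0.894

Power = Φ(z_β) = Φ(0.894) ≈ 0.814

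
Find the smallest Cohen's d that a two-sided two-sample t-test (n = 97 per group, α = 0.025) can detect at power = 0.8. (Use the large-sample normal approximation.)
d ≈ 0.44

Minimum detectable effect (two-sample t-test, normal approximation):
d = (z_{α/2} + z_β) / √(n/2)
d = (2.241 + 0.842) / √(97/2)
d = 3.083 / 6.964
d ≈ 0.44

By Cohen's convention (0.2 small / 0.5 medium / 0.8 large): small effect.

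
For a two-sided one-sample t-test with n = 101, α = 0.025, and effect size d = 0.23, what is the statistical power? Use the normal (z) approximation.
Power ≈ 0.53

Power calculation (one-sample t-test, normal approximation):
z_β = d · √n - z_{α/2}
z_β = 0.23 · √101 - 2.241
z_β = 0.23 · 10.050 - 2.241
z_β = 0.070

Power = Φ(z_β) = Φ(0.070) ≈ 0.528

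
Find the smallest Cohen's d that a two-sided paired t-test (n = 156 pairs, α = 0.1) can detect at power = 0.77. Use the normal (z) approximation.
d ≈ 0.19

Minimum detectable effect (paired t-test, normal approximation):
d = (z_{α/2} + z_β) / √n
d = (1.645 + 0.739) / √156
d = 2.384 / 12.490
d ≈ 0.19

By Cohen's convention (0.2 small / 0.5 medium / 0.8 large): very small effect.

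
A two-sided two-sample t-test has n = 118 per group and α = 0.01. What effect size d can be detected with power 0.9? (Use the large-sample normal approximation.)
d ≈ 0.50

Minimum detectable effect (two-sample t-test, normal approximation):
d = (z_{α/2} + z_β) / √(n/2)
d = (2.576 + 1.282) / √(118/2)
d = 3.857 / 7.681
d ≈ 0.50

By Cohen's convention (0.2 small / 0.5 medium / 0.8 large): medium effect.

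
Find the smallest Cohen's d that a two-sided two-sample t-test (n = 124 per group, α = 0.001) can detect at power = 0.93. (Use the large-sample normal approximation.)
d ≈ 0.61

Minimum detectable effect (two-sample t-test, normal approximation):
d = (z_{α/2} + z_β) / √(n/2)
d = (3.291 + 1.476) / √(124/2)
d = 4.766 / 7.874
d ≈ 0.61

By Cohen's convention (0.2 small / 0.5 medium / 0.8 large): medium effect.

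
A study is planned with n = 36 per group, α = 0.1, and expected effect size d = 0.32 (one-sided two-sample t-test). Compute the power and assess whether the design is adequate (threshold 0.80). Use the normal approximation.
Power ≈ 0.53; the study is underpowered (power < 0.80)

Power calculation (two-sample t-test, normal approximation):
z_β = d · √(n/2) - z_α
z_β = 0.32 · √(36/2) - 1.282
z_β = 0.32 · 4.243 - 1.282
z_β = 0.076

Power = Φ(z_β) = Φ(0.076) ≈ 0.530

Effect size d = 0.32 is small by Cohen's convention (0.2/0.5/0.8).

Threshold: power ≥ 0.80 is conventionally adequate.
Power ≈ 0.53 → the study is underpowered (power < 0.80).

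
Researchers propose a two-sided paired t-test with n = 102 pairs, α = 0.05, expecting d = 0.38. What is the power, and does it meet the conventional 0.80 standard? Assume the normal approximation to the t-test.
Power ≈ 0.97; the study is adequately powered (power ≥ 0.80)

Power calculation (paired t-test, normal approximation):
z_β = d · √n - z_{α/2}
z_β = 0.38 · √102 - 1.960
z_β = 0.38 · 10.100 - 1.960
z_β = 1.878

Power = Φ(z_β) = Φ(1.878) ≈ 0.970

Effect size d = 0.38 is small by Cohen's convention (0.2/0.5/0.8).

Threshold: power ≥ 0.80 is conventionally adequate.
Power ≈ 0.97 → the study is adequately powered (power ≥ 0.80).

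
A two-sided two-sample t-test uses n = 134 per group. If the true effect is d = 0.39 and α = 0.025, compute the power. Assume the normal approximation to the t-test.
Power ≈ 0.83

Power calculation (two-sample t-test, normal approximation):
z_β = d · √(n/2) - z_{α/2}
z_β = 0.39 · √(134/2) - 2.241
z_β = 0.39 · 8.185 - 2.241
z_β = 0.951

Power = Φ(z_β) = Φ(0.951) ≈ 0.829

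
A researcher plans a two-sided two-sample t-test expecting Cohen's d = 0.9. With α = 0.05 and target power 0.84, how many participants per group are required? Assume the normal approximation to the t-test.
n = 22 per group

Sample size formula (two-sample t-test, normal approximation):
n = 2 · ((z_{α/2} + z_β) / d)²

z_{α/2} = 1.960 (for α = 0.05, two-sided)
z_β = 0.994 (for power = 0.84)
d = 0.9

n = 2 · ((1.960 + 0.994) / 0.9)²
n = 2 · (3.282)²
n ≈ 21.54
Round up to the next whole number: n = 22 per group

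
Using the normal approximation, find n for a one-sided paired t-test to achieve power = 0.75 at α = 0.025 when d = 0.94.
n = 8 pairs

Sample size formula (paired t-test, normal approximation):
n = ((z_α + z_β) / d)²

z_α = 1.960 (for α = 0.025, one-sided)
z_β = 0.674 (for power = 0.75)
d = 0.94

n = ((1.960 + 0.674) / 0.94)²
n = (2.802)²
n ≈ 7.85
Round up to the next whole number: n = 8 pairs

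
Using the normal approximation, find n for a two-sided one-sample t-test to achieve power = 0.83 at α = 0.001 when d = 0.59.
n = 52

Sample size formula (one-sample t-test, normal approximation):
n = ((z_{α/2} + z_β) / d)²

z_{α/2} = 3.291 (for α = 0.001, two-sided)
z_β = 0.954 (for power = 0.83)
d = 0.59

n = ((3.291 + 0.954) / 0.59)²
n = (7.195)²
n ≈ 51.77
Round up to the next whole number: n = 52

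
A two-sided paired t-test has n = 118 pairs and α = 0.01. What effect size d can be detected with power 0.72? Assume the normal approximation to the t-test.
d ≈ 0.29

Minimum detectable effect (paired t-test, normal approximation):
d = (z_{α/2} + z_β) / √n
d = (2.576 + 0.583) / √118
d = 3.159 / 10.863
d ≈ 0.29

By Cohen's convention (0.2 small / 0.5 medium / 0.8 large): small effect.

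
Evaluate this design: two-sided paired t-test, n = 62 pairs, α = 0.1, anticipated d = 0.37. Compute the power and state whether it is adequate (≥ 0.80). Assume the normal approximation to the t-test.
Power ≈ 0.90; the study is adequately powered (power ≥ 0.80)

Power calculation (paired t-test, normal approximation):
z_β = d · √n - z_{α/2}
z_β = 0.37 · √62 - 1.645
z_β = 0.37 · 7.874 - 1.645
z_β = 1.269

Power = Φ(z_β) = Φ(1.269) ≈ 0.898

Effect size d = 0.37 is small by Cohen's convention (0.2/0.5/0.8).

Threshold: power ≥ 0.80 is conventionally adequate.
Power ≈ 0.90 → the study is adequately powered (power ≥ 0.80).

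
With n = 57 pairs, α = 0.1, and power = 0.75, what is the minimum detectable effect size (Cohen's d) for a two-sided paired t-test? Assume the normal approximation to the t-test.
d ≈ 0.31

Minimum detectable effect (paired t-test, normal approximation):
d = (z_{α/2} + z_β) / √n
d = (1.645 + 0.674) / √57
d = 2.319 / 7.550
d ≈ 0.31

By Cohen's convention (0.2 small / 0.5 medium / 0.8 large): small effect.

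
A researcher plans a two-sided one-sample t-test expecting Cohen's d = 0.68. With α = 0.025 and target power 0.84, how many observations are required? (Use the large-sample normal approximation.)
n = 23

Sample size formula (one-sample t-test, normal approximation):
n = ((z_{α/2} + z_β) / d)²

z_{α/2} = 2.241 (for α = 0.025, two-sided)
z_β = 0.994 (for power = 0.84)
d = 0.68

n = ((2.241 + 0.994) / 0.68)²
n = (4.757)²
n ≈ 22.63
Round up to the next whole number: n = 23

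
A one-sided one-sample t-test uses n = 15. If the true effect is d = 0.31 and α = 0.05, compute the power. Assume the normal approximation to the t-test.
Power ≈ 0.33

Power calculation (one-sample t-test, normal approximation):
z_β = d · √n - z_α
z_β = 0.31 · √15 - 1.645
z_β = 0.31 · 3.873 - 1.645
z_β = -0.444

Power = Φ(z_β) = Φ(-0.444) ≈ 0.328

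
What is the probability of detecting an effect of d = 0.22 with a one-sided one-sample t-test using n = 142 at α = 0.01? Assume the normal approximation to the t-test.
Power ≈ 0.62

Power calculation (one-sample t-test, normal approximation):
z_β = d · √n - z_α
z_β = 0.22 · √142 - 2.326
z_β = 0.22 · 11.916 - 2.326
z_β = 0.295

Power = Φ(z_β) = Φ(0.295) ≈ 0.616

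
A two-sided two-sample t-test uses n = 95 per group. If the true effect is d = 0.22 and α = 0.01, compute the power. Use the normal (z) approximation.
Power ≈ 0.14

Power calculation (two-sample t-test, normal approximation):
z_β = d · √(n/2) - z_{α/2}
z_β = 0.22 · √(95/2) - 2.576
z_β = 0.22 · 6.892 - 2.576
z_β = -1.060

Power = Φ(z_β) = Φ(-1.060) ≈ 0.145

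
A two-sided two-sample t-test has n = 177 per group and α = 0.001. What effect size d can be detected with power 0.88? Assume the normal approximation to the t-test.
d ≈ 0.47

Minimum detectable effect (two-sample t-test, normal approximation):
d = (z_{α/2} + z_β) / √(n/2)
d = (3.291 + 1.175) / √(177/2)
d = 4.466 / 9.407
d ≈ 0.47

By Cohen's convention (0.2 small / 0.5 medium / 0.8 large): small effect.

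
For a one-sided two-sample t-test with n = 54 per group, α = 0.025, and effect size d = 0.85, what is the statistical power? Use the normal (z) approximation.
Power ≈ 0.99

Power calculation (two-sample t-test, normal approximation):
z_β = d · √(n/2) - z_α
z_β = 0.85 · √(54/2) - 1.960
z_β = 0.85 · 5.196 - 1.960
z_β = 2.457

Power = Φ(z_β) = Φ(2.457) ≈ 0.993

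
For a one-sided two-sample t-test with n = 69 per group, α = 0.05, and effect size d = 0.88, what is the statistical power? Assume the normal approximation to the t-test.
Power ≈ 1.00

Power calculation (two-sample t-test, normal approximation):
z_β = d · √(n/2) - z_α
z_β = 0.88 · √(69/2) - 1.645
z_β = 0.88 · 5.874 - 1.645
z_β = 3.524

Power = Φ(z_β) = Φ(3.524) ≈ 1.000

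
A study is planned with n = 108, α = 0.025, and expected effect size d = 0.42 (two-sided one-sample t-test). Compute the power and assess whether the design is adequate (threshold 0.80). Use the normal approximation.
Power ≈ 0.98; the study is adequately powered (power ≥ 0.80)

Power calculation (one-sample t-test, normal approximation):
z_β = d · √n - z_{α/2}
z_β = 0.42 · √108 - 2.241
z_β = 0.42 · 10.392 - 2.241
z_β = 2.123

Power = Φ(z_β) = Φ(2.123) ≈ 0.983

Effect size d = 0.42 is small by Cohen's convention (0.2/0.5/0.8).

Threshold: power ≥ 0.80 is conventionally adequate.
Power ≈ 0.98 → the study is adequately powered (power ≥ 0.80).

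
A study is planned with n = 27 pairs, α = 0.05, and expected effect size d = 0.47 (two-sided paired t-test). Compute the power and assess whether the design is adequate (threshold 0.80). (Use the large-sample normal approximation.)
Power ≈ 0.69; the study is underpowered (power < 0.80)

Power calculation (paired t-test, normal approximation):
z_β = d · √n - z_{α/2}
z_β = 0.47 · √27 - 1.960
z_β = 0.47 · 5.196 - 1.960
z_β = 0.482

Power = Φ(z_β) = Φ(0.482) ≈ 0.685

Effect size d = 0.47 is small by Cohen's convention (0.2/0.5/0.8).

Threshold: power ≥ 0.80 is conventionally adequate.
Power ≈ 0.69 → the study is underpowered (power < 0.80).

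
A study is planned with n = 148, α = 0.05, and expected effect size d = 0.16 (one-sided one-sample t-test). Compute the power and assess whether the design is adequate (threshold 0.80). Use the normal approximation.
Power ≈ 0.62; the study is underpowered (power < 0.80)

Power calculation (one-sample t-test, normal approximation):
z_β = d · √n - z_α
z_β = 0.16 · √148 - 1.645
z_β = 0.16 · 12.166 - 1.645
z_β = 0.302

Power = Φ(z_β) = Φ(0.302) ≈ 0.619

Effect size d = 0.16 is very small by Cohen's convention (0.2/0.5/0.8).

Threshold: power ≥ 0.80 is conventionally adequate.
Power ≈ 0.62 → the study is underpowered (power < 0.80).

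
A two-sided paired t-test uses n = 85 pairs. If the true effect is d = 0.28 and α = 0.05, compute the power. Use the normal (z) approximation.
Power ≈ 0.73

Power calculation (paired t-test, normal approximation):
z_β = d · √n - z_{α/2}
z_β = 0.28 · √85 - 1.960
z_β = 0.28 · 9.220 - 1.960
z_β = 0.622

Power = Φ(z_β) = Φ(0.622) ≈ 0.733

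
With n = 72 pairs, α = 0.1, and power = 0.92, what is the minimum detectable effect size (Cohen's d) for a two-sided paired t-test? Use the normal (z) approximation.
d ≈ 0.36

Minimum detectable effect (paired t-test, normal approximation):
d = (z_{α/2} + z_β) / √n
d = (1.645 + 1.405) / √72
d = 3.050 / 8.485
d ≈ 0.36

By Cohen's convention (0.2 small / 0.5 medium / 0.8 large): small effect.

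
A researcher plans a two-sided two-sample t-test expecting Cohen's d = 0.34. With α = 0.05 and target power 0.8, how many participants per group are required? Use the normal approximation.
n = 136 per group

Sample size formula (two-sample t-test, normal approximation):
n = 2 · ((z_{α/2} + z_β) / d)²

z_{α/2} = 1.960 (for α = 0.05, two-sided)
z_β = 0.842 (for power = 0.8)
d = 0.34

n = 2 · ((1.960 + 0.842) / 0.34)²
n = 2 · (8.241)²
n ≈ 135.83
Round up to the next whole number: n = 136 per group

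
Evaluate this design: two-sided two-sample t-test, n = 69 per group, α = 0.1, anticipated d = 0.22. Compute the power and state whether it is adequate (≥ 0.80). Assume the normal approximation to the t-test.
Power ≈ 0.36; the study is underpowered (power < 0.80)

Power calculation (two-sample t-test, normal approximation):
z_β = d · √(n/2) - z_{α/2}
z_β = 0.22 · √(69/2) - 1.645
z_β = 0.22 · 5.874 - 1.645
z_β = -0.353

Power = Φ(z_β) = Φ(-0.353) ≈ 0.362

Effect size d = 0.22 is small by Cohen's convention (0.2/0.5/0.8).

Threshold: power ≥ 0.80 is conventionally adequate.
Power ≈ 0.36 → the study is underpowered (power < 0.80).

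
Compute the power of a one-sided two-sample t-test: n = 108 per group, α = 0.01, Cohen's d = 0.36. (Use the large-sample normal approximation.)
Power ≈ 0.63

Power calculation (two-sample t-test, normal approximation):
z_β = d · √(n/2) - z_α
z_β = 0.36 · √(108/2) - 2.326
z_β = 0.36 · 7.348 - 2.326
z_β = 0.319

Power = Φ(z_β) = Φ(0.319) ≈ 0.625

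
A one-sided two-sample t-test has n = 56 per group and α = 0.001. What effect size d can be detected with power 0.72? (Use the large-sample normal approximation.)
d ≈ 0.69

Minimum detectable effect (two-sample t-test, normal approximation):
d = (z_α + z_β) / √(n/2)
d = (3.090 + 0.583) / √(56/2)
d = 3.673 / 5.292
d ≈ 0.69

By Cohen's convention (0.2 small / 0.5 medium / 0.8 large): medium effect.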